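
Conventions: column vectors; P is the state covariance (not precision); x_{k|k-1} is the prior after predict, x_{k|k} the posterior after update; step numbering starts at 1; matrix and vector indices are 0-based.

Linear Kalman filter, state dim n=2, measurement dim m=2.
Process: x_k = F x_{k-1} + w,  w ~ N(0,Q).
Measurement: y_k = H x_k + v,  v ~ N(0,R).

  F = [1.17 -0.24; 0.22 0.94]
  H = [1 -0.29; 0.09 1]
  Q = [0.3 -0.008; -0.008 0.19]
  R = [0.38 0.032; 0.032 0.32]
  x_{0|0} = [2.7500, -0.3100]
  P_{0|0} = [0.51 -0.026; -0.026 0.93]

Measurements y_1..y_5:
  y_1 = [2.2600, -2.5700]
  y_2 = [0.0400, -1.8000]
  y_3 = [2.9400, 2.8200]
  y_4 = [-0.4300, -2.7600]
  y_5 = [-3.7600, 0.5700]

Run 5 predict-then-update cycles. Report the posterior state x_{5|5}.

step 1: x^-=[3.2919, 0.3136]  P^-=[1.0663 -0.1138; -0.1138 1.0257]  S=[1.5985 -0.2803; -0.2803 1.3338]  K=[0.7116 0.1362; -0.1285 0.7343]  nu=[-0.9410, -3.1799]  x^+=[2.1893, -1.9004]  P^+=[0.2865 0.0406; 0.0406 0.2272]
step 2: x^-=[3.0176, -1.3048]  P^-=[0.6825 0.0570; 0.0570 0.4214]  S=[1.0649 0.0267; 0.0267 0.7572]  K=[0.6220 0.1344; -0.0755 0.5660]  nu=[-3.3560, -0.7668]  x^+=[0.8270, -1.4855]  P^+=[0.2523 0.0402; 0.0402 0.1751]
step 3: x^-=[1.3241, -1.2145]  P^-=[0.6329 0.0596; 0.0596 0.3735]  S=[1.0098 0.0386; 0.0386 0.7094]  K=[0.6047 0.1313; -0.0689 0.5379]  nu=[1.2637, 3.9153]  x^+=[2.6024, 0.8044]  P^+=[0.2454 0.0393; 0.0393 0.1664]
step 4: x^-=[2.8517, 1.3287]  P^-=[0.6234 0.0588; 0.0588 0.3651]  S=[1.0000 0.0394; 0.0394 0.7008]  K=[0.6012 0.1301; -0.0681 0.5324]  nu=[-2.8964, -4.3453]  x^+=[0.5451, -0.7876]  P^+=[0.2439 0.0389; 0.0389 0.1647]
step 5: x^-=[0.8268, -0.6204]  P^-=[0.6215 0.0584; 0.0584 0.3634]  S=[0.9982 0.0394; 0.0394 0.6990]  K=[0.6005 0.1297; -0.0681 0.5313]  nu=[-4.7668, 1.1160]  x^+=[-1.8911, 0.2970]  P^+=[0.2436 0.0388; 0.0388 0.1643]

x_post = [-1.8911, 0.2970]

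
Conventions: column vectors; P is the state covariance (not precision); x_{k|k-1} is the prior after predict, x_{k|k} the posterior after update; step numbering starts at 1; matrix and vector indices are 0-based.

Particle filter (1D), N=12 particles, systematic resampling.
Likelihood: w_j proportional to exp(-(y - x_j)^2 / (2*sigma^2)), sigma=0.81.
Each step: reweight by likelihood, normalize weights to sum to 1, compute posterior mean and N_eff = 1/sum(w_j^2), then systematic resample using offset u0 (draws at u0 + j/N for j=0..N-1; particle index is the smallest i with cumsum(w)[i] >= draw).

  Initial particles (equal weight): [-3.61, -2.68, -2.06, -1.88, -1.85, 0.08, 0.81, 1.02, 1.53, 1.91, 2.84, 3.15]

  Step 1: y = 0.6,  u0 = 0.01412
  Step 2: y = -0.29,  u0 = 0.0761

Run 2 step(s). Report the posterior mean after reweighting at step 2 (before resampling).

step 1: w=[0.0000, 0.0001, 0.0013, 0.0026, 0.0029, 0.2328, 0.2766, 0.2501, 0.1480, 0.0774, 0.0062, 0.0020]  mean=0.8827  Neff=4.5215  idx=[5, 5, 5, 6, 6, 6, 6, 7, 7, 7, 8, 9]
step 2: w=[0.1729, 0.1729, 0.1729, 0.0763, 0.0763, 0.0763, 0.0763, 0.0519, 0.0519, 0.0519, 0.0154, 0.0048]  mean=0.4803  Neff=8.2400  idx=[0, 0, 1, 1, 2, 2, 3, 4, 5, 7, 8, 10]

post_mean = 0.4803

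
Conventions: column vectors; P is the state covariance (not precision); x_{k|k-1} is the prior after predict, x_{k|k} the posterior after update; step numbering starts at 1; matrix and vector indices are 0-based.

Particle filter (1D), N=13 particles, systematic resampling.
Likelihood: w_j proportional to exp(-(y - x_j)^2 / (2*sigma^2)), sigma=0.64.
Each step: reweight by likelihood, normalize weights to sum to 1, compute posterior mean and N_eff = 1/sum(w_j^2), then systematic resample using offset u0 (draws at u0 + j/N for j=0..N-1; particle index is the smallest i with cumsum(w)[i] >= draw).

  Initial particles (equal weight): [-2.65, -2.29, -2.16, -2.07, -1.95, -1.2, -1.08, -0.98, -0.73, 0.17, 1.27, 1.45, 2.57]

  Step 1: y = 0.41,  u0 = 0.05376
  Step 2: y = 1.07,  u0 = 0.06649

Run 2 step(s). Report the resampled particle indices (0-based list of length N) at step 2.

step 1: w=[0.0000, 0.0001, 0.0002, 0.0003, 0.0006, 0.0209, 0.0330, 0.0469, 0.1014, 0.4619, 0.2009, 0.1323, 0.0017]  mean=0.3470  Neff=3.5062  idx=[6, 8, 9, 9, 9, 9, 9, 9, 10, 10, 10, 11, 11]
step 2: w=[0.0005, 0.0028, 0.0548, 0.0548, 0.0548, 0.0548, 0.0548, 0.0548, 0.1403, 0.1403, 0.1403, 0.1235, 0.1235]  mean=0.9459  Neff=9.2963  idx=[3, 4, 5, 7, 8, 8, 9, 9, 10, 11, 11, 12, 12]

resampled_idx = [3, 4, 5, 7, 8, 8, 9, 9, 10, 11, 11, 12, 12]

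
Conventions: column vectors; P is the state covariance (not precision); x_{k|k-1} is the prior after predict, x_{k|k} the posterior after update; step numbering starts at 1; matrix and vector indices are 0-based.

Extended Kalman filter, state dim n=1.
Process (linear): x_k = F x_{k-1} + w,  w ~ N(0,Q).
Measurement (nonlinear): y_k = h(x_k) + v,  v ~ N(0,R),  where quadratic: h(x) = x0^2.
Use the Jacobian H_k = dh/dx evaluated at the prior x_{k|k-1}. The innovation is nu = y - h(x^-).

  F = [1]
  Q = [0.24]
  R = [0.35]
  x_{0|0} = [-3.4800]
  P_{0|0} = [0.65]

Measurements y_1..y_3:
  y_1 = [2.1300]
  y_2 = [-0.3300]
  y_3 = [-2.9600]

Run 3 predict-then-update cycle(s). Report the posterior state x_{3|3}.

step 1: x^-=[-3.4800]  P^-=[0.8900]  H_jac=[-6.9600]  S=[43.4630]  K=[-0.1425]  nu=[-9.9804]  x^+=[-2.0576]  P^+=[0.0072]
step 2: x^-=[-2.0576]  P^-=[0.2472]  H_jac=[-4.1152]  S=[4.5357]  K=[-0.2243]  nu=[-4.5636]  x^+=[-1.0342]  P^+=[0.0191]
step 3: x^-=[-1.0342]  P^-=[0.2591]  H_jac=[-2.0684]  S=[1.4583]  K=[-0.3674]  nu=[-4.0295]  x^+=[0.4464]  P^+=[0.0622]

x_post = [0.4464]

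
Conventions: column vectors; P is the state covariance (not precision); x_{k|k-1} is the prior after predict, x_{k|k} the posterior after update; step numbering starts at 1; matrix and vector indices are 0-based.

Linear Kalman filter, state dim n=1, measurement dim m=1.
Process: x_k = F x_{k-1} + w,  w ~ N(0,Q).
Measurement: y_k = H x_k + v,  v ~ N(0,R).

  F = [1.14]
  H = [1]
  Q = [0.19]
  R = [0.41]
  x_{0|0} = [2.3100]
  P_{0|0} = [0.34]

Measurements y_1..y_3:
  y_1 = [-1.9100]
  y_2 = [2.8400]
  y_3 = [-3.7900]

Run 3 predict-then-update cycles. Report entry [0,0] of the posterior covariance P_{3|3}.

step 1: x^-=[2.6334]  P^-=[0.6319]  S=[1.0419]  K=[0.6065]  nu=[-4.5434]  x^+=[-0.1221]  P^+=[0.2487]
step 2: x^-=[-0.1391]  P^-=[0.5132]  S=[0.9232]  K=[0.5559]  nu=[2.9791]  x^+=[1.5169]  P^+=[0.2279]
step 3: x^-=[1.7292]  P^-=[0.4862]  S=[0.8962]  K=[0.5425]  nu=[-5.5192]  x^+=[-1.2650]  P^+=[0.2224]

P_post[0,0] = 0.2224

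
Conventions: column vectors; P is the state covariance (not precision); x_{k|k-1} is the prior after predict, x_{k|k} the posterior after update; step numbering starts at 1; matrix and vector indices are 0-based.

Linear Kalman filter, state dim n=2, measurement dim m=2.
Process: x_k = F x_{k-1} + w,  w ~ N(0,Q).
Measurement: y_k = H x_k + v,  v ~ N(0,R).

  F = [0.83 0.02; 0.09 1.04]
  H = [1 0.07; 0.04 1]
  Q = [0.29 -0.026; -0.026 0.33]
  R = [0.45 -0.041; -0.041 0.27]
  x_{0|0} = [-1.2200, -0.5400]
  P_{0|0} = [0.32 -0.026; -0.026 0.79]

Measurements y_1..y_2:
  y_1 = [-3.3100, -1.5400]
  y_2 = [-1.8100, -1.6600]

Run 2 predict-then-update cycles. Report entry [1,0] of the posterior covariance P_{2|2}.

step 1: x^-=[-1.0234, -0.6714]  P^-=[0.5099 -0.0082; -0.0082 1.1822]  S=[0.9646 0.0540; 0.0540 1.4524]  K=[0.5287 -0.0112; 0.0319 0.8126]  nu=[-2.2396, -0.8277]  x^+=[-2.1981, -1.4153]  P^+=[0.2408 -0.0343; -0.0343 0.2195]
step 2: x^-=[-1.8528, -1.6698]  P^-=[0.4548 -0.0331; -0.0331 0.5629]  S=[0.9029 -0.0166; -0.0166 0.8310]  K=[0.5010 -0.0080; 0.0194 0.6762]  nu=[0.1596, 0.0839]  x^+=[-1.7734, -1.6100]  P^+=[0.2280 -0.0318; -0.0318 0.1830]

P_post[1,0] = -0.0318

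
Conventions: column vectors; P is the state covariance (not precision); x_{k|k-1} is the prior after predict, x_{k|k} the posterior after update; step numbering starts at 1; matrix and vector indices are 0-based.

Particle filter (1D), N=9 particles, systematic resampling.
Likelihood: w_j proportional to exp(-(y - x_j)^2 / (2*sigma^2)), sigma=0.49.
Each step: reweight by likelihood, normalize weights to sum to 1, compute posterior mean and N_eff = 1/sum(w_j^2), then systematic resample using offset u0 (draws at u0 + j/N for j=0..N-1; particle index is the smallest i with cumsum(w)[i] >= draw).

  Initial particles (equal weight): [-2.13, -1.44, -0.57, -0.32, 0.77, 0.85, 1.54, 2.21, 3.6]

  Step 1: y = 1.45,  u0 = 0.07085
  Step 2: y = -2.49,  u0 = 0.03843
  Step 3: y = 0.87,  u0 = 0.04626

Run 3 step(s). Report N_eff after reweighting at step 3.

step 1: w=[0.0000, 0.0000, 0.0001, 0.0007, 0.1784, 0.2208, 0.4596, 0.1404, 0.0000]  mean=1.3429  Neff=3.2103  idx=[4, 5, 5, 6, 6, 6, 6, 6, 7]
step 2: w=[0.6002, 0.1999, 0.1999, 0.0000, 0.0000, 0.0000, 0.0000, 0.0000, 0.0000]  mean=0.8020  Neff=2.2719  idx=[0, 0, 0, 0, 0, 0, 1, 2, 2]
step 3: w=[0.1104, 0.1104, 0.1104, 0.1104, 0.1104, 0.1104, 0.1126, 0.1126, 0.1126]  mean=0.7970  Neff=8.9992  idx=[0, 1, 2, 3, 4, 5, 6, 7, 8]

N_eff = 8.9992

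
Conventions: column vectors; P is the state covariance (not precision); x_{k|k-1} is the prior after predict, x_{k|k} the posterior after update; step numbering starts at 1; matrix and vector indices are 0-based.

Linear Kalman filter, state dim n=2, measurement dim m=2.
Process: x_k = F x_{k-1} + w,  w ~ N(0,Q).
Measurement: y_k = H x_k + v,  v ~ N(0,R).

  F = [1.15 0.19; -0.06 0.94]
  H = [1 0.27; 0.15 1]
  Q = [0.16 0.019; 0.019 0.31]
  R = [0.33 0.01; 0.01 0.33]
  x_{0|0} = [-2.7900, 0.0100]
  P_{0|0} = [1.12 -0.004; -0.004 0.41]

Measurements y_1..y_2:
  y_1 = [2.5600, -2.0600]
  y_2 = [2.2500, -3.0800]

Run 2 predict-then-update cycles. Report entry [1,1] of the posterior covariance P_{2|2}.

step 1: x^-=[-3.2066, 0.1768]  P^-=[1.6543 0.0107; 0.0107 0.6768]  S=[2.0393 0.4520; 0.4520 1.0472]  K=[0.8380 -0.1145; -0.0539 0.6711]  nu=[5.7189, -1.7558]  x^+=[1.7866, -1.3096]  P^+=[0.2953 -0.0737; -0.0737 0.2320]
step 2: x^-=[1.8058, -1.3383]  P^-=[0.5267 -0.0388; -0.0388 0.5243]  S=[0.8740 0.1902; 0.1902 0.8546]  K=[0.6100 -0.0887; -0.0152 0.6102]  nu=[0.8055, -2.0126]  x^+=[2.4757, -2.5785]  P^+=[0.2154 -0.0555; -0.0555 0.2095]

P_post[1,1] = 0.2095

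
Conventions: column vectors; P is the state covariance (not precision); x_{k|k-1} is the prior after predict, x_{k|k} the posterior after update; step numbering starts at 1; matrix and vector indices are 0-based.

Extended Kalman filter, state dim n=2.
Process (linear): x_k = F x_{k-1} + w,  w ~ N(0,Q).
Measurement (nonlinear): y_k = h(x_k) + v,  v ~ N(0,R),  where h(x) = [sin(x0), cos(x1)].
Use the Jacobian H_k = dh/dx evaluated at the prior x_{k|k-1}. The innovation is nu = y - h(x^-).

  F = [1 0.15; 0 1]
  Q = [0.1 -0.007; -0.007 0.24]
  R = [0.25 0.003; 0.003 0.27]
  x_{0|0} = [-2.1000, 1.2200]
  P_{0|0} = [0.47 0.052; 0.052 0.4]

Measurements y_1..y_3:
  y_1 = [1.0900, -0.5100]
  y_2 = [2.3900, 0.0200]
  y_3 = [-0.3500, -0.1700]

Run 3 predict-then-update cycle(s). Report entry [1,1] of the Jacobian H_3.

H_jac[1,1] = -1.0000

step 1: x^-=[-1.9170, 1.2200]  P^-=[0.5946 0.1050; 0.1050 0.6400]  H_jac=[-0.3393 0.0000; 0.0000 -0.9391]  S=[0.3185 0.0365; 0.0365 0.8344]  K=[-0.6231 -0.0909; -0.0296 -0.7190]  nu=[2.0307, -0.8536]  x^+=[-3.1048, 1.7737]  P^+=[0.4599 0.0281; 0.0281 0.2068]
step 2: x^-=[-2.8387, 1.7737]  P^-=[0.5730 0.0522; 0.0522 0.4468]  H_jac=[-0.9545 0.0000; 0.0000 -0.9795]  S=[0.7720 0.0518; 0.0518 0.6987]  K=[-0.7070 -0.0207; -0.0226 -0.6247]  nu=[2.6883, 0.2215]  x^+=[-4.7440, 1.5746]  P^+=[0.1853 0.0079; 0.0079 0.1723]
step 3: x^-=[-4.5078, 1.5746]  P^-=[0.2915 0.0267; 0.0267 0.4123]  H_jac=[-0.2032 0.0000; 0.0000 -1.0000]  S=[0.2620 0.0084; 0.0084 0.6823]  K=[-0.2248 -0.0364; -0.0013 -0.6043]  nu=[-1.3291, -0.1662]  x^+=[-4.2029, 1.6767]  P^+=[0.2772 0.0105; 0.0105 0.1632]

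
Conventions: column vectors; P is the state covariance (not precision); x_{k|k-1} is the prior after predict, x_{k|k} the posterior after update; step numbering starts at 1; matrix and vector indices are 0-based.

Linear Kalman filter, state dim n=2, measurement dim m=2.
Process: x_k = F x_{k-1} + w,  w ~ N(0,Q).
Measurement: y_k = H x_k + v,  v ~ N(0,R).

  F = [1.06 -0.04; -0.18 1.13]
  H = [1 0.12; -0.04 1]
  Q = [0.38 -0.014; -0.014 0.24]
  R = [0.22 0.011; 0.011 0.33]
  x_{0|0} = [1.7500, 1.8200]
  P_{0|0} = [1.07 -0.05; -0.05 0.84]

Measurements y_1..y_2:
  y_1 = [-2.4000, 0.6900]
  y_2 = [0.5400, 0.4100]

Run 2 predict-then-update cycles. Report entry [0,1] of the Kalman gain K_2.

K[0,1] = -0.0975

step 1: x^-=[1.7822, 1.7416]  P^-=[1.5878 -0.3164; -0.3164 1.3676]  S=[1.7516 -0.2033; -0.2033 1.7255]  K=[0.8712 -0.1175; 0.0060 0.8006]  nu=[-4.3912, -0.9803]  x^+=[-1.9281, 0.9305]  P^+=[0.1929 -0.0215; -0.0215 0.2634]
step 2: x^-=[-2.0811, 1.3985]  P^-=[0.5990 -0.0886; -0.0886 0.5914]  S=[0.8063 -0.0302; -0.0302 0.9294]  K=[0.7261 -0.0975; 0.0021 0.6402]  nu=[2.4532, -1.0717]  x^+=[-0.1952, 0.7175]  P^+=[0.1608 -0.0178; -0.0178 0.2106]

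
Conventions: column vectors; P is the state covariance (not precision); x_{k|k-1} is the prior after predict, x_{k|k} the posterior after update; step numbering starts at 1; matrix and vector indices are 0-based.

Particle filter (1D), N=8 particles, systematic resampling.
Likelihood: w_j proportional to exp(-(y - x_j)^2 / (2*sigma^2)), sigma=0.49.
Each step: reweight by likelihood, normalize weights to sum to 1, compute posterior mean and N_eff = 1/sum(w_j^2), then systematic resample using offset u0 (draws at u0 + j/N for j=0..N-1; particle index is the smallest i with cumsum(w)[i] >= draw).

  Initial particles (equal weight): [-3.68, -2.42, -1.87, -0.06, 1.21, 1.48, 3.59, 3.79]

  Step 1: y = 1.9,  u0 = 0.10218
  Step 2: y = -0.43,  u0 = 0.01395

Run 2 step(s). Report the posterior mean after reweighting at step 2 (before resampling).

step 1: w=[0.0000, 0.0000, 0.0000, 0.0003, 0.3477, 0.6490, 0.0024, 0.0006]  mean=1.3921  Neff=1.8447  idx=[4, 4, 5, 5, 5, 5, 5, 5]
step 2: w=[0.3552, 0.3552, 0.0483, 0.0483, 0.0483, 0.0483, 0.0483, 0.0483]  mean=1.2882  Neff=3.7548  idx=[0, 0, 0, 1, 1, 1, 3, 5]

post_mean = 1.2882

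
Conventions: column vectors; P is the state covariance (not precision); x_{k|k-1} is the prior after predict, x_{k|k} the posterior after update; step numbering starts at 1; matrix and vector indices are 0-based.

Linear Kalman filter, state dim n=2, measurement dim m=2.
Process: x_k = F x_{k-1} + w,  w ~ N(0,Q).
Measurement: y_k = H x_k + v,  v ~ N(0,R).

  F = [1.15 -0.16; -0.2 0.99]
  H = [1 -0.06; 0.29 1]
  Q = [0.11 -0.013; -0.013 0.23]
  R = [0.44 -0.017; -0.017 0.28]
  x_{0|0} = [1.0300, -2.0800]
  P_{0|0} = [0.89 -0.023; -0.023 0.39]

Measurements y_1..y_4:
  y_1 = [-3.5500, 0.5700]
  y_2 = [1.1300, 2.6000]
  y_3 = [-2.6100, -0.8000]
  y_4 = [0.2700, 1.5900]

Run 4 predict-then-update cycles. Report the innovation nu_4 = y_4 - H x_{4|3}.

step 1: x^-=[1.5173, -2.2652]  P^-=[1.3055 -0.3064; -0.3064 0.6569]  S=[1.7846 0.0211; 0.0211 0.8690]  K=[0.7411 0.0651; -0.2016 0.6586]  nu=[-5.2032, 2.3952]  x^+=[-2.1827, 0.3611]  P^+=[0.3197 -0.0871; -0.0871 0.2131]
step 2: x^-=[-2.5679, 0.7940]  P^-=[0.5704 -0.2222; -0.2222 0.4861]  S=[1.0388 -0.0991; -0.0991 0.6852]  K=[0.5617 -0.0017; -0.1859 0.5885]  nu=[3.7455, 2.5507]  x^+=[-0.4681, 1.5990]  P^+=[0.2424 -0.0803; -0.0803 0.1912]
step 3: x^-=[-0.7942, 1.6766]  P^-=[0.4650 -0.1930; -0.1930 0.4589]  S=[0.9298 -0.0994; -0.0994 0.6661]  K=[0.5114 -0.0111; -0.1754 0.5788]  nu=[-1.7152, -2.2463]  x^+=[-1.6464, 0.6773]  P^+=[0.2206 -0.0758; -0.0758 0.1870]
step 4: x^-=[-2.0017, 0.9998]  P^-=[0.4345 -0.1821; -0.1821 0.4521]  S=[0.8980 -0.0970; -0.0970 0.6631]  K=[0.4947 -0.0122; -0.1706 0.5773]  nu=[2.3317, 1.1707]  x^+=[-0.8625, 1.2778]  P^+=[0.2135 -0.0737; -0.0737 0.1859]

innov = [2.3317, 1.1707]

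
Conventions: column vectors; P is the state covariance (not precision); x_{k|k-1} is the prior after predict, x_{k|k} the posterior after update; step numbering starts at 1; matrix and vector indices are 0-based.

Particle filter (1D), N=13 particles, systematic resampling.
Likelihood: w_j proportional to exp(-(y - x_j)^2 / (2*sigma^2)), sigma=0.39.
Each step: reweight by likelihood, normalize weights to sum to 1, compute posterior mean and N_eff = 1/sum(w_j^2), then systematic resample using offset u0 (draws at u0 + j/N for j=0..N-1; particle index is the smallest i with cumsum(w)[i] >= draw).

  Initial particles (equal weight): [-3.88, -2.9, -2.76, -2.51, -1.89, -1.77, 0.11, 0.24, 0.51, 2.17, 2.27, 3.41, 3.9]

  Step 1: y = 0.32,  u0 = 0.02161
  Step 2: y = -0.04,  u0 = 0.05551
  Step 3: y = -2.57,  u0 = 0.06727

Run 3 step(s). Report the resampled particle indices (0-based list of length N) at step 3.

step 1: w=[0.0000, 0.0000, 0.0000, 0.0000, 0.0000, 0.0000, 0.3166, 0.3584, 0.3250, 0.0000, 0.0000, 0.0000, 0.0000]  mean=0.2866  Neff=2.9913  idx=[6, 6, 6, 6, 7, 7, 7, 7, 7, 8, 8, 8, 8]
step 2: w=[0.1025, 0.1025, 0.1025, 0.1025, 0.0853, 0.0853, 0.0853, 0.0853, 0.0853, 0.0408, 0.0408, 0.0408, 0.0408]  mean=0.2308  Neff=11.7503  idx=[0, 1, 2, 2, 3, 4, 5, 6, 7, 7, 8, 10, 12]
step 3: w=[0.1794, 0.1794, 0.1794, 0.1794, 0.1794, 0.0172, 0.0172, 0.0172, 0.0172, 0.0172, 0.0172, 0.0001, 0.0001]  mean=0.1235  Neff=6.1495  idx=[0, 0, 1, 1, 2, 2, 2, 3, 3, 4, 4, 5, 10]

resampled_idx = [0, 0, 1, 1, 2, 2, 2, 3, 3, 4, 4, 5, 10]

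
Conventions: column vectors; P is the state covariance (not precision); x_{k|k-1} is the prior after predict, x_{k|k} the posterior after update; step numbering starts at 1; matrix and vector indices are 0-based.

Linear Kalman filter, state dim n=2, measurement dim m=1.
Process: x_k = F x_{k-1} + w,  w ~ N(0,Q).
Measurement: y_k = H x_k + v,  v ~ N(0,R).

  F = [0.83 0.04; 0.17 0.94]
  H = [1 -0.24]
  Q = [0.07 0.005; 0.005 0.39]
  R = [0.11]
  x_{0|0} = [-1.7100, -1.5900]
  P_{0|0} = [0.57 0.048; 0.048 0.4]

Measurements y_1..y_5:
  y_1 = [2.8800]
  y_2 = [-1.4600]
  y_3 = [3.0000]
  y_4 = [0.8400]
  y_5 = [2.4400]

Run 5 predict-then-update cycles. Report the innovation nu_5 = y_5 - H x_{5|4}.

step 1: x^-=[-1.4829, -1.7853]  P^-=[0.4665 0.1382; 0.1382 0.7753]  S=[0.5548]  K=[0.7810; -0.0862]  nu=[3.9344]  x^+=[1.5901, -2.1244]  P^+=[0.1281 0.1756; 0.1756 0.7711]
step 2: x^-=[1.2348, -1.7266]  P^-=[0.1711 0.1903; 0.1903 1.1312]  S=[0.2549]  K=[0.4921; -0.3186]  nu=[-3.1092]  x^+=[-0.2951, -0.7360]  P^+=[0.1094 0.2302; 0.2302 1.1053]
step 3: x^-=[-0.2744, -0.7420]  P^-=[0.1624 0.2432; 0.2432 1.4434]  S=[0.2388]  K=[0.4357; -0.4323]  nu=[3.0963]  x^+=[1.0745, -2.0804]  P^+=[0.1171 0.2882; 0.2882 1.3988]
step 4: x^-=[0.8087, -1.7729]  P^-=[0.1720 0.3009; 0.3009 1.7214]  S=[0.2368]  K=[0.4216; -0.4741]  nu=[-0.3942]  x^+=[0.6425, -1.5860]  P^+=[0.1299 0.3482; 0.3482 1.6682]
step 5: x^-=[0.4698, -1.3817]  P^-=[0.1853 0.3601; 0.3601 1.9791]  S=[0.2365]  K=[0.4182; -0.4858]  nu=[1.6386]  x^+=[1.1551, -2.1777]  P^+=[0.1440 0.4081; 0.4081 1.9233]

innov = [1.6386]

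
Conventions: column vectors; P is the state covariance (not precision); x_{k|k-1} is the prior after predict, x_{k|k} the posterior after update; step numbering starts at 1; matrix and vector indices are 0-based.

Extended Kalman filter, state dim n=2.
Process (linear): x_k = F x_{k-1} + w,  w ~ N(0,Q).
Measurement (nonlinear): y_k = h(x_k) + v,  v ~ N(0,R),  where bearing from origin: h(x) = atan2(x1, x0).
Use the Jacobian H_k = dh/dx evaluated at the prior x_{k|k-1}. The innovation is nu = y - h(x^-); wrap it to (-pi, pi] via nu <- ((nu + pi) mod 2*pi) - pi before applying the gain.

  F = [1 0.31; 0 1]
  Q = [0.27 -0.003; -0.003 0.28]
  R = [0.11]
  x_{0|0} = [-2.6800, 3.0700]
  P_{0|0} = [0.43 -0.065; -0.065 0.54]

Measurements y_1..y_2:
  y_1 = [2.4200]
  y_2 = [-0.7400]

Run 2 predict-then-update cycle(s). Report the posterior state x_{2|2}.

x_post = [2.1747, 5.0961]

step 1: x^-=[-1.7283, 3.0700]  P^-=[0.7116 0.0994; 0.0994 0.8200]  H_jac=[-0.2473 -0.1392]  S=[0.1763]  K=[-1.0770; -0.7872]  nu=[0.3365]  x^+=[-2.0907, 2.8051]  P^+=[0.5071 -0.0500; -0.0500 0.7108]
step 2: x^-=[-1.2211, 2.8051]  P^-=[0.8144 0.1673; 0.1673 0.9908]  H_jac=[-0.2997 -0.1305]  S=[0.2131]  K=[-1.2478; -0.8418]  nu=[-2.7214]  x^+=[2.1747, 5.0961]  P^+=[0.4826 -0.0566; -0.0566 0.8397]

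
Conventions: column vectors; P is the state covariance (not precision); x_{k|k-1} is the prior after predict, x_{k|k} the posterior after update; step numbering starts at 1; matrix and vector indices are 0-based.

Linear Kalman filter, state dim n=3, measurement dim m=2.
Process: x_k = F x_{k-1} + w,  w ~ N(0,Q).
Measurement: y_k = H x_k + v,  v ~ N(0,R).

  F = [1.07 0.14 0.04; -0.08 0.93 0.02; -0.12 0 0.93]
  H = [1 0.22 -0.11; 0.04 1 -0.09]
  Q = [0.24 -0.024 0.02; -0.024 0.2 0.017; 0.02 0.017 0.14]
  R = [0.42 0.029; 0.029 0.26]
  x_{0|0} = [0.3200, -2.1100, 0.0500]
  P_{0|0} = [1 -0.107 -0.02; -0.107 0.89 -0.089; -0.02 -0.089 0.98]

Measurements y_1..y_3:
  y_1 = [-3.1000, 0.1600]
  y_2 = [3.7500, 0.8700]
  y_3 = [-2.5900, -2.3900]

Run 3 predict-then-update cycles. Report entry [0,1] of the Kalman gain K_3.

K[0,1] = -0.1135

step 1: x^-=[0.0490, -1.9869, 0.0081]  P^-=[1.3691 -0.1021 -0.1015; -0.1021 0.9892 -0.0187; -0.1015 -0.0187 1.0065]  S=[1.8275 0.2203; 0.2203 1.2555]  K=[0.7628 -0.1643; -0.0311 0.7915; -0.1098 -0.0710]  nu=[-2.7110, 2.1457]  x^+=[-2.3716, -0.2044, 0.1536]  P^+=[0.3271 -0.0296 0.0449; -0.0296 0.2118 0.0643; 0.0449 0.0643 0.9747]
step 2: x^-=[-2.5601, 0.0027, 0.4274]  P^-=[0.6159 -0.0494 0.0676; -0.0494 0.3924 0.0937; 0.0676 0.0937 0.9777]  S=[1.0255 0.0812; 0.0812 0.6400]  K=[0.5925 -0.1234; -0.0216 0.5996; -0.0201 0.0157]  nu=[6.3565, 1.0081]  x^+=[1.0814, 0.4701, 0.3154]  P^+=[0.2580 -0.0180 0.0801; -0.0180 0.1639 0.0883; 0.0801 0.0883 0.9772]
step 3: x^-=[1.2356, 0.3570, 0.1636]  P^-=[0.5426 -0.0367 0.1143; -0.0367 0.3495 0.1098; 0.1143 0.1098 0.9710]  S=[0.9447 0.0751; 0.0751 0.5947]  K=[0.5616 -0.1135; -0.0156 0.5706; 0.0302 0.0416]  nu=[-3.8861, -2.7817]  x^+=[-0.6311, -1.1695, -0.0697]  P^+=[0.2466 -0.0141 0.0996; -0.0141 0.1570 0.0949; 0.0996 0.0949 0.9689]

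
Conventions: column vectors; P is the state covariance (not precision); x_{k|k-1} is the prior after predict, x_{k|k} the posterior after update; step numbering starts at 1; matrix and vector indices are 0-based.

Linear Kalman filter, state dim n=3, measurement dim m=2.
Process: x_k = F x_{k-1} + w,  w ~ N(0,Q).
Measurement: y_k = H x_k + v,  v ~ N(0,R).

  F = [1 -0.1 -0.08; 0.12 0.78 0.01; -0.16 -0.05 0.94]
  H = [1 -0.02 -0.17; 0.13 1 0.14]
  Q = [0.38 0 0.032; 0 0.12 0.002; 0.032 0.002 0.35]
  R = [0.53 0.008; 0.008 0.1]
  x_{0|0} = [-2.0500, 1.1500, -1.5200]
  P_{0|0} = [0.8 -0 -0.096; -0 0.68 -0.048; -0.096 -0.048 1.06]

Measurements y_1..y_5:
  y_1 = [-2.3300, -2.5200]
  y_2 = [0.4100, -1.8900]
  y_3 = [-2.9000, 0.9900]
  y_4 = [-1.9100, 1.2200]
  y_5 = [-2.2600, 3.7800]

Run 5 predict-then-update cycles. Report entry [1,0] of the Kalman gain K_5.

step 1: x^-=[-2.0434, 0.6358, -1.1583]  P^-=[1.2082 0.0451 -0.2595; 0.0451 0.5444 -0.0758; -0.2595 -0.0758 1.3422]  S=[1.8631 0.1497; 0.1497 0.6722]  K=[0.6637 0.0989; -0.0400 0.8117; -0.2752 0.1780]  nu=[-0.4708, -2.7280]  x^+=[-2.6257, -1.5597, -1.5142]  P^+=[0.3612 -0.0395 0.0554; -0.0395 0.1082 -0.1588; 0.0554 -0.1588 1.1944]
step 2: x^-=[-2.3486, -1.5468, -0.9253]  P^-=[0.7464 0.0137 -0.0466; 0.0137 0.1814 -0.1030; -0.0466 -0.1030 1.4125]  S=[1.3319 0.0937; 0.0937 0.2948]  K=[0.5537 0.1774; -0.0201 0.5790; -0.2403 0.3774]  nu=[2.5703, 0.0917]  x^+=[-0.9092, -1.5453, -1.5084]  P^+=[0.3104 -0.0315 0.0953; -0.0315 0.0842 -0.1601; 0.0953 -0.1601 1.3106]
step 3: x^-=[-0.6340, -1.3295, -1.1951]  P^-=[0.6882 0.0156 -0.0096; 0.0156 0.1677 -0.0975; -0.0096 -0.0975 1.5021]  S=[1.2636 0.0896; 0.0896 0.2852]  K=[0.5317 0.1966; -0.0164 0.5524; -0.2413 0.4671]  nu=[-2.4958, 2.5692]  x^+=[-1.4558, 0.1307, 0.6070]  P^+=[0.3012 -0.0304 0.1083; -0.0304 0.0819 -0.1634; 0.1083 -0.1634 1.3866]
step 4: x^-=[-1.5175, -0.0667, 0.7970]  P^-=[0.6770 0.0157 -0.0011; 0.0157 0.1663 -0.0977; -0.0011 -0.0977 1.5654]  S=[1.2514 0.0878; 0.0878 0.2852]  K=[0.5268 0.2009; -0.0153 0.5472; -0.2472 0.5017]  nu=[-0.2584, 1.3724]  x^+=[-1.3779, 0.6883, 1.5494]  P^+=[0.2996 -0.0306 0.1143; -0.0306 0.0821 -0.1681; 0.1143 -0.1681 1.4389]
step 5: x^-=[-1.5707, 0.3870, 1.6424]  P^-=[0.6748 0.0156 0.0013; 0.0156 0.1663 -0.0999; 0.0013 -0.0999 1.6103]  S=[1.2497 0.0870; 0.0870 0.2854]  K=[0.5255 0.2023; -0.0146 0.5453; -0.2524 0.5174]  nu=[-0.4024, 3.3672]  x^+=[-1.1008, 2.2290, 3.4862]  P^+=[0.2996 -0.0310 0.1180; -0.0310 0.0826 -0.1724; 0.1180 -0.1724 1.4770]

K[1,0] = -0.0146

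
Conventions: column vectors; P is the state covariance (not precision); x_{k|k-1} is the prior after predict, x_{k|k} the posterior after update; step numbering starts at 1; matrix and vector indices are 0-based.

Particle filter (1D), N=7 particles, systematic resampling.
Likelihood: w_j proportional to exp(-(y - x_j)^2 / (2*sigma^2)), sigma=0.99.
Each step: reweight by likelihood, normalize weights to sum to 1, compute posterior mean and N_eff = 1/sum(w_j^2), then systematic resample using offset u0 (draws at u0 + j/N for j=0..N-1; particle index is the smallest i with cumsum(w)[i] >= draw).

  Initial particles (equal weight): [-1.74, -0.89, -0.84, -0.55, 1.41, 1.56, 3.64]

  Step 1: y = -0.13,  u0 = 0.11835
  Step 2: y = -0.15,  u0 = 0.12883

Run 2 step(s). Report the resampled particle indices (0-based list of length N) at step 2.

step 1: w=[0.0825, 0.2306, 0.2394, 0.2829, 0.0923, 0.0721, 0.0002]  mean=-0.4620  Neff=4.7387  idx=[1, 1, 2, 2, 3, 3, 5]
step 2: w=[0.1469, 0.1469, 0.1523, 0.1523, 0.1790, 0.1790, 0.0437]  mean=-0.6460  Neff=6.4304  idx=[0, 1, 2, 3, 4, 5, 6]

resampled_idx = [0, 1, 2, 3, 4, 5, 6]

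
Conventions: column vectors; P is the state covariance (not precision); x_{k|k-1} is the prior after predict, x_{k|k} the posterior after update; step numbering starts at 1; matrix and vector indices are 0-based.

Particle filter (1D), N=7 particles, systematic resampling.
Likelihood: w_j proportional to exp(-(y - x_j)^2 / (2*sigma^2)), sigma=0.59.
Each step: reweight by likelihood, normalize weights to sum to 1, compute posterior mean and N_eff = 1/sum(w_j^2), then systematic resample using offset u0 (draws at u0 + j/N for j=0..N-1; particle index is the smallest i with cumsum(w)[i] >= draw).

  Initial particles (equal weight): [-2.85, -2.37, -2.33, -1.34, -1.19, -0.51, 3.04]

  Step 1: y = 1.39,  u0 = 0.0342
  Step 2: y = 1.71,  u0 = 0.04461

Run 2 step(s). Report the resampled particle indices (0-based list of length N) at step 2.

step 1: w=[0.0000, 0.0000, 0.0000, 0.0009, 0.0027, 0.2177, 0.7787]  mean=2.2519  Neff=1.5295  idx=[5, 5, 6, 6, 6, 6, 6]
step 2: w=[0.0021, 0.0021, 0.1991, 0.1991, 0.1991, 0.1991, 0.1991]  mean=3.0249  Neff=5.0426  idx=[2, 2, 3, 4, 5, 5, 6]

resampled_idx = [2, 2, 3, 4, 5, 5, 6]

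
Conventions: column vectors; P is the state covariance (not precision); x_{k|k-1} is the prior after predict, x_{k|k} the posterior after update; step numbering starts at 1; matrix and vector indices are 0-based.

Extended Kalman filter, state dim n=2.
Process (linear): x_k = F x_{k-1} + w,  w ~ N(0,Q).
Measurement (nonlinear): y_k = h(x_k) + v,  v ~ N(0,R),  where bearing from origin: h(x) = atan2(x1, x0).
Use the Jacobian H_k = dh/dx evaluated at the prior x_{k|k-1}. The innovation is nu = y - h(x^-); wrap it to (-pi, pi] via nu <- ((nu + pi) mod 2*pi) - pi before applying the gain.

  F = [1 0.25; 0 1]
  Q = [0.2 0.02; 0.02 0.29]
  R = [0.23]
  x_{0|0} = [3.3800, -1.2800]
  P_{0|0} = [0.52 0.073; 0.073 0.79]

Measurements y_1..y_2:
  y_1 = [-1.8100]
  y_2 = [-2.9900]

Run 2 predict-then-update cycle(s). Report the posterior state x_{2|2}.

step 1: x^-=[3.0600, -1.2800]  P^-=[0.8059 0.2905; 0.2905 1.0800]  H_jac=[0.1163 0.2781]  S=[0.3433]  K=[0.5085; 0.9736]  nu=[-1.4138]  x^+=[2.3410, -2.6564]  P^+=[0.7171 0.1206; 0.1206 0.7547]
step 2: x^-=[1.6769, -2.6564]  P^-=[1.0246 0.3292; 0.3292 1.0447]  H_jac=[0.2692 0.1699]  S=[0.3645]  K=[0.9101; 0.7301]  nu=[-1.9823]  x^+=[-0.1271, -4.1037]  P^+=[0.7227 0.0870; 0.0870 0.8504]

x_post = [-0.1271, -4.1037]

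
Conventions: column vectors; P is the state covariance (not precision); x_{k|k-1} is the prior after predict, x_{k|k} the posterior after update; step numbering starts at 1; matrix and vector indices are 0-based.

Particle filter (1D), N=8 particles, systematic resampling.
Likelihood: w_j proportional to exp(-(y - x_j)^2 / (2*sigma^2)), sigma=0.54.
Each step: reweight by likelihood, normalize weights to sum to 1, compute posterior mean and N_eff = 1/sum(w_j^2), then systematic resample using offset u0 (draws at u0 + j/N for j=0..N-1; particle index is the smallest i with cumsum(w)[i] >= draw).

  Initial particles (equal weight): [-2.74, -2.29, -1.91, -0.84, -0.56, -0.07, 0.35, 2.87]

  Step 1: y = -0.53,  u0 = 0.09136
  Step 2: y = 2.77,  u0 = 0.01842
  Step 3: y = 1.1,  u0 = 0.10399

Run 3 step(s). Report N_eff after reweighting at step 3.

step 1: w=[0.0001, 0.0017, 0.0134, 0.2975, 0.3503, 0.2441, 0.0930, 0.0000]  mean=-0.4604  Neff=3.5768  idx=[3, 3, 4, 4, 4, 5, 5, 6]
step 2: w=[0.0000, 0.0000, 0.0001, 0.0001, 0.0001, 0.0217, 0.0217, 0.9563]  mean=0.3315  Neff=1.0923  idx=[5, 7, 7, 7, 7, 7, 7, 7]
step 3: w=[0.0346, 0.1379, 0.1379, 0.1379, 0.1379, 0.1379, 0.1379, 0.1379]  mean=0.3355  Neff=7.4438  idx=[1, 2, 3, 4, 5, 6, 6, 7]

N_eff = 7.4438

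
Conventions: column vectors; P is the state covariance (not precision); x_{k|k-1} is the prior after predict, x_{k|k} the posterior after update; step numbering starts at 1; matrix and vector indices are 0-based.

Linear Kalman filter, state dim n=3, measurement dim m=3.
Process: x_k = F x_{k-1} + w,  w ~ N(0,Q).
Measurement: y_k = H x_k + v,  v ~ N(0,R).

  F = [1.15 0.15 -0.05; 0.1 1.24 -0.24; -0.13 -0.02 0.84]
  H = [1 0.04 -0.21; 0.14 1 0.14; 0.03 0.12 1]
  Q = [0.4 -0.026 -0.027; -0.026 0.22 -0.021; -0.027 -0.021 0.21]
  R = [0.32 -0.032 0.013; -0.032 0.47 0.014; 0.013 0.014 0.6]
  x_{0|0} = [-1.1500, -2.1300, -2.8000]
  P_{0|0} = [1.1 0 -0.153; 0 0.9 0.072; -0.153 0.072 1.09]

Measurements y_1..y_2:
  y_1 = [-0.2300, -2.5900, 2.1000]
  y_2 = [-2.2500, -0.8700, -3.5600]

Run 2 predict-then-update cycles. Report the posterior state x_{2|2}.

x_post = [-1.8301, -1.3614, -1.1300]

step 1: x^-=[-1.5020, -2.0842, -2.1599]  P^-=[1.8942 0.3169 -0.3796; 0.3169 1.6421 -0.2196; -0.3796 -0.2196 1.0291]  S=[2.4507 0.5902 -0.4804; 0.5902 2.1818 0.0998; -0.4804 0.0998 1.5812]  K=[0.8197 0.0176 0.0679; -0.0225 0.7679 -0.0636; -0.1169 -0.0546 0.5949]  nu=[0.9018, 0.0069, 4.5551]  x^+=[-0.4535, -2.3888, 0.4440]  P^+=[0.2758 -0.0628 0.0509; -0.0628 0.3795 -0.0714; 0.0509 -0.0714 0.3617]
step 2: x^-=[-0.9021, -3.1140, 0.4797]  P^-=[0.7478 -0.0171 -0.0415; -0.0171 0.8516 -0.1655; -0.0415 -0.1655 0.4610]  S=[1.1083 0.1053 -0.1030; 0.1053 1.2925 0.0088; -0.1030 0.0088 1.0316]  K=[0.6857 0.0071 0.0480; -0.0207 0.6412 -0.0694; -0.0844 -0.0786 0.4187]  nu=[-1.1226, 2.3032, -3.6389]  x^+=[-1.8301, -1.3614, -1.1300]  P^+=[0.2299 -0.0554 0.0375; -0.0554 0.3186 -0.0695; 0.0375 -0.0695 0.2562]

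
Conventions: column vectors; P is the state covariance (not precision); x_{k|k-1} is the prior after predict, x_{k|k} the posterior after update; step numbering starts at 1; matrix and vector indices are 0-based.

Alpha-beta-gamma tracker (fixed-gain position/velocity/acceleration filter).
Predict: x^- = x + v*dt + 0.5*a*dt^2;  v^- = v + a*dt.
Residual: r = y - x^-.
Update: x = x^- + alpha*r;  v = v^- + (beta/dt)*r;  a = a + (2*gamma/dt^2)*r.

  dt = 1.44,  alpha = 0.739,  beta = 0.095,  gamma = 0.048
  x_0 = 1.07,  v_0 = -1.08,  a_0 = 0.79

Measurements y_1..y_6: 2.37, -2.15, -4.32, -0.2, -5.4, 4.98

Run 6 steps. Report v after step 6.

step 1: x_pred=0.3339  r=2.0361  x^+=1.8386  v^+=0.1919  a^+=0.8843
step 2: x_pred=3.0318  r=-5.1818  x^+=-0.7976  v^+=1.1234  a^+=0.6444
step 3: x_pred=1.4882  r=-5.8082  x^+=-2.8040  v^+=1.6681  a^+=0.3755
step 4: x_pred=-0.0127  r=-0.1873  x^+=-0.1511  v^+=2.1964  a^+=0.3668
step 5: x_pred=3.3921  r=-8.7921  x^+=-3.1053  v^+=2.1446  a^+=-0.0402
step 6: x_pred=-0.0588  r=5.0388  x^+=3.6649  v^+=2.4191  a^+=0.1930

v_post = 2.4191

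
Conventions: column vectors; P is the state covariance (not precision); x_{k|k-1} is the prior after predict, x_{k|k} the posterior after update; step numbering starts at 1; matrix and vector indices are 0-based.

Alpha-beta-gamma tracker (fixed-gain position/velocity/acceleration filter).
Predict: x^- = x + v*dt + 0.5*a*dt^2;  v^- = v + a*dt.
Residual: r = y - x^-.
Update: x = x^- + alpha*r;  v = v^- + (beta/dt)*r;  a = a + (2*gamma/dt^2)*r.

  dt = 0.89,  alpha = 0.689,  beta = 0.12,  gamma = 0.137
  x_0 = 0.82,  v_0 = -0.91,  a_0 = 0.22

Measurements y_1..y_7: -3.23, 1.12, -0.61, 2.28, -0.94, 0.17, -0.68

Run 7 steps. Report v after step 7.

step 1: x_pred=0.0972  r=-3.3272  x^+=-2.1952  v^+=-1.1628  a^+=-0.9309
step 2: x_pred=-3.5988  r=4.7188  x^+=-0.3476  v^+=-1.3551  a^+=0.7014
step 3: x_pred=-1.2758  r=0.6658  x^+=-0.8171  v^+=-0.6411  a^+=0.9317
step 4: x_pred=-1.0187  r=3.2987  x^+=1.2541  v^+=0.6329  a^+=2.0728
step 5: x_pred=2.6383  r=-3.5783  x^+=0.1728  v^+=1.9952  a^+=0.8350
step 6: x_pred=2.2792  r=-2.1092  x^+=0.8260  v^+=2.4539  a^+=0.1054
step 7: x_pred=3.0517  r=-3.7317  x^+=0.4805  v^+=2.0445  a^+=-1.1855

v_post = 2.0445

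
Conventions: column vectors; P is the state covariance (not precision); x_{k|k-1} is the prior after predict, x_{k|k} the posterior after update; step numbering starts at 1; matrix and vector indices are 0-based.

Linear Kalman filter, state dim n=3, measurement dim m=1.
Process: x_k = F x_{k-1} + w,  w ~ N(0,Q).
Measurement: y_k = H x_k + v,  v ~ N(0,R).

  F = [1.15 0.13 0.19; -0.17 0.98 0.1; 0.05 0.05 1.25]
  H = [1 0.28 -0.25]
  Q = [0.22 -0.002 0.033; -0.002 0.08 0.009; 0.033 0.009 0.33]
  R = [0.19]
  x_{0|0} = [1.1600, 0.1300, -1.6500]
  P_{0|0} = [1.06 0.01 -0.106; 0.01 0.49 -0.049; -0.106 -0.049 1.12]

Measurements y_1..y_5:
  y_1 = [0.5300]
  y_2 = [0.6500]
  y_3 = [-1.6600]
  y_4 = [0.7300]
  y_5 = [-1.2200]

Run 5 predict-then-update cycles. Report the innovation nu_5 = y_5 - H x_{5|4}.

step 1: x^-=[1.0374, -0.2348, -1.9980]  P^-=[1.6248 -0.1330 0.2020; -0.1330 0.5831 0.1261; 0.2020 0.1261 2.0646]  S=[1.7964]  K=[0.8556; -0.0007; -0.1552]  nu=[-0.9412]  x^+=[0.2321, -0.2341, -1.8519]  P^+=[0.3096 -0.1319 0.4406; -0.1319 0.5831 0.1259; 0.4406 0.1259 2.0213]
step 2: x^-=[-0.1154, -0.4541, -2.3150]  P^-=[0.8716 -0.0341 1.1854; -0.0341 0.7228 0.3457; 1.1854 0.3457 3.5606]  S=[0.6807]  K=[0.8312; 0.1203; 0.5759]  nu=[0.3138]  x^+=[0.1454, -0.4164, -2.1343]  P^+=[0.4014 -0.1021 0.8595; -0.1021 0.7130 0.2986; 0.8595 0.2986 3.3348]
step 3: x^-=[-0.2924, -0.6462, -2.6814]  P^-=[1.2431 0.0914 2.1413; 0.0914 0.8730 0.6421; 2.1413 0.6421 5.6877]  S=[0.7477]  K=[0.9809; 0.2345; 1.2026]  nu=[-1.8570]  x^+=[-2.1139, -1.0817, -4.9146]  P^+=[0.5238 -0.0806 1.2593; -0.0806 0.8319 0.4313; 1.2593 0.4313 4.6064]
step 4: x^-=[-3.5054, -1.1921, -6.3031]  P^-=[1.6406 0.1902 3.0538; 0.1902 1.0087 0.8870; 3.0538 0.8870 7.7418]  S=[0.8489]  K=[1.0959; 0.2955; 1.6100]  nu=[2.9934]  x^+=[-0.2248, -0.3076, -1.4837]  P^+=[0.6210 -0.0848 1.5560; -0.0848 0.9346 0.4831; 1.5560 0.4831 5.5414]
step 5: x^-=[-0.5804, -0.4116, -1.8812]  P^-=[1.9355 0.2322 3.7200; 0.2322 1.1210 1.0102; 3.7200 1.0102 9.2468]  S=[0.9200]  K=[1.1637; 0.3191; 1.8383]  nu=[-0.9947]  x^+=[-1.7379, -0.7290, -3.7098]  P^+=[0.6897 -0.1094 1.7520; -0.1094 1.0273 0.4705; 1.7520 0.4705 6.1379]

innov = [-0.9947]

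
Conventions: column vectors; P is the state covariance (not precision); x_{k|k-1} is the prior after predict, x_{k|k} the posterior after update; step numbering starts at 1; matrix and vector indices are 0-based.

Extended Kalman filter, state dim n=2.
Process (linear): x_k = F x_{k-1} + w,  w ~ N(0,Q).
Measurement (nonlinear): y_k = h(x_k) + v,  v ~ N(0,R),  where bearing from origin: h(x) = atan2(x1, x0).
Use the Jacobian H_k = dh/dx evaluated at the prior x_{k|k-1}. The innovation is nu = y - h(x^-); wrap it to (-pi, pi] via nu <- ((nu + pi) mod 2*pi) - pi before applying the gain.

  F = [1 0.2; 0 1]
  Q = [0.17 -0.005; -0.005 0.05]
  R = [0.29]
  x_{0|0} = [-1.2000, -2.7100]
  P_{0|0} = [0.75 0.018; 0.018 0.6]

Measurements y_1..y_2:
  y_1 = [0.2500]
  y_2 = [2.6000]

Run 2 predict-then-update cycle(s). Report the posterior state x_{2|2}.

x_post = [-2.3178, -3.3632]

step 1: x^-=[-1.7420, -2.7100]  P^-=[0.9512 0.1330; 0.1330 0.6500]  H_jac=[0.2611 -0.1678]  S=[0.3615]  K=[0.6253; -0.2057]  nu=[2.3921]  x^+=[-0.2462, -3.2021]  P^+=[0.8099 0.1795; 0.1795 0.6347]
step 2: x^-=[-0.8867, -3.2021]  P^-=[1.0770 0.3014; 0.3014 0.6847]  H_jac=[0.2901 -0.0803]  S=[0.3710]  K=[0.7768; 0.0874]  nu=[-1.8423]  x^+=[-2.3178, -3.3632]  P^+=[0.8532 0.2762; 0.2762 0.6819]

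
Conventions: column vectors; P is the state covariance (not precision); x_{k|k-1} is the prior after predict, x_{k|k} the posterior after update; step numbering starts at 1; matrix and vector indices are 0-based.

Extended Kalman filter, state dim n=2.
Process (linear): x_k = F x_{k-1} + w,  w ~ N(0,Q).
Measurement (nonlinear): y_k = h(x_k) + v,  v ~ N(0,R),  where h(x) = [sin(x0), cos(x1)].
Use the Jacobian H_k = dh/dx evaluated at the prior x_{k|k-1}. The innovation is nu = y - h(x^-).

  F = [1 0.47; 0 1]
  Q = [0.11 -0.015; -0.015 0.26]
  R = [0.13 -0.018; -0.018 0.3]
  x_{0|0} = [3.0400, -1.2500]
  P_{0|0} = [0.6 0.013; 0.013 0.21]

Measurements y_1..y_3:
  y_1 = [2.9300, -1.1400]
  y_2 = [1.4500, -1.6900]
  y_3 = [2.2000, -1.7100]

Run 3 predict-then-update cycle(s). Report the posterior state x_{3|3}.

x_post = [1.4598, -2.5884]

step 1: x^-=[2.4525, -1.2500]  P^-=[0.7686 0.0967; 0.0967 0.4700]  H_jac=[-0.7718 0.0000; 0.0000 0.9490]  S=[0.5879 -0.0888; -0.0888 0.7233]  K=[-1.0087 0.0030; -0.0344 0.6124]  nu=[2.2942, -1.4553]  x^+=[0.1341, -2.2203]  P^+=[0.1700 0.0201; 0.0201 0.1943]
step 2: x^-=[-0.9094, -2.2203]  P^-=[0.3418 0.0964; 0.0964 0.4543]  H_jac=[0.6142 0.0000; 0.0000 0.7964]  S=[0.2589 0.0291; 0.0291 0.5881]  K=[0.8005 0.0909; 0.1603 0.6072]  nu=[2.2392, -1.0852]  x^+=[0.7843, -2.5203]  P^+=[0.1668 0.0161; 0.0161 0.2251]
step 3: x^-=[-0.4002, -2.5203]  P^-=[0.3417 0.1069; 0.1069 0.4851]  H_jac=[0.9210 0.0000; 0.0000 0.5821]  S=[0.4198 0.0393; 0.0393 0.4644]  K=[0.7429 0.0711; 0.1791 0.5929]  nu=[2.5896, -0.8969]  x^+=[1.4598, -2.5884]  P^+=[0.1035 0.0137; 0.0137 0.3001]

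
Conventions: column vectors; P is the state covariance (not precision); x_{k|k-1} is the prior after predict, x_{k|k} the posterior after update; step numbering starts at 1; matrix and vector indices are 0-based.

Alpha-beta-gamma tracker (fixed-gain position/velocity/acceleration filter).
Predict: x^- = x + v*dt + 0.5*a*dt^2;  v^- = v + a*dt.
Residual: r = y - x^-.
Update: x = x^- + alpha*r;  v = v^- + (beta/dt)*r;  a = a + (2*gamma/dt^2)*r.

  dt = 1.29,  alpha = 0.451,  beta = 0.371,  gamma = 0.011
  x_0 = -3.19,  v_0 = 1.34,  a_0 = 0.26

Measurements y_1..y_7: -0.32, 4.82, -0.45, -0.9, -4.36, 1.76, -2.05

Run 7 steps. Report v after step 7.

step 1: x_pred=-1.2451  r=0.9251  x^+=-0.8279  v^+=1.9414  a^+=0.2722
step 2: x_pred=1.9031  r=2.9169  x^+=3.2186  v^+=3.1315  a^+=0.3108
step 3: x_pred=7.5169  r=-7.9669  x^+=3.9238  v^+=1.2412  a^+=0.2055
step 4: x_pred=5.6959  r=-6.5959  x^+=2.7211  v^+=-0.3907  a^+=0.1183
step 5: x_pred=2.3155  r=-6.6755  x^+=-0.6951  v^+=-2.1580  a^+=0.0300
step 6: x_pred=-3.4540  r=5.2140  x^+=-1.1025  v^+=-0.6198  a^+=0.0989
step 7: x_pred=-1.8197  r=-0.2303  x^+=-1.9235  v^+=-0.5584  a^+=0.0959

v_post = -0.5584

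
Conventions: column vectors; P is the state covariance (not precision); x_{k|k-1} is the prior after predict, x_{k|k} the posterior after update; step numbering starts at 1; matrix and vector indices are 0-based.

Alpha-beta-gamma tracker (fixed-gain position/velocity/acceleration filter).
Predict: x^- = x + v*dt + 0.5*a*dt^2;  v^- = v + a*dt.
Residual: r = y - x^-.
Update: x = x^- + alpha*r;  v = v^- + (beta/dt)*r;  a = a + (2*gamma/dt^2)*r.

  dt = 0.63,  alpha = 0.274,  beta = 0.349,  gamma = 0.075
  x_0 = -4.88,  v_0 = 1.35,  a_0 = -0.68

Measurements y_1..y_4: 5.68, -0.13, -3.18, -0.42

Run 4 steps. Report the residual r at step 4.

step 1: x_pred=-4.1644  r=9.8444  x^+=-1.4671  v^+=6.3751  a^+=3.0405
step 2: x_pred=3.1526  r=-3.2826  x^+=2.2532  v^+=6.4721  a^+=1.7999
step 3: x_pred=6.6878  r=-9.8678  x^+=3.9841  v^+=2.1396  a^+=-1.9294
step 4: x_pred=4.9491  r=-5.3691  x^+=3.4780  v^+=-2.0503  a^+=-3.9586

resid = -5.3691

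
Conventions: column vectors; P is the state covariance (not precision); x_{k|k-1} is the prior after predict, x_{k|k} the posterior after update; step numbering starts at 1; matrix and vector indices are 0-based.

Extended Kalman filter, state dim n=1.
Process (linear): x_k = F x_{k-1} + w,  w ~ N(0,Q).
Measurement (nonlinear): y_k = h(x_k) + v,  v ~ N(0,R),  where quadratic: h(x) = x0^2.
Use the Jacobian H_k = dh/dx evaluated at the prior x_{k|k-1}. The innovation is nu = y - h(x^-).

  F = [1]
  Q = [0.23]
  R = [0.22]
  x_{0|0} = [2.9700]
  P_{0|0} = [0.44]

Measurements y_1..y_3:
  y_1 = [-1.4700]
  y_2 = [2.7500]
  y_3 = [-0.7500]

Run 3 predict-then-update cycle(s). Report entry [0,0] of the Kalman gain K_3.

step 1: x^-=[2.9700]  P^-=[0.6700]  H_jac=[5.9400]  S=[23.8600]  K=[0.1668]  nu=[-10.2909]  x^+=[1.2535]  P^+=[0.0062]
step 2: x^-=[1.2535]  P^-=[0.2362]  H_jac=[2.5070]  S=[1.7044]  K=[0.3474]  nu=[1.1787]  x^+=[1.6630]  P^+=[0.0305]
step 3: x^-=[1.6630]  P^-=[0.2605]  H_jac=[3.3260]  S=[3.1015]  K=[0.2793]  nu=[-3.5155]  x^+=[0.6810]  P^+=[0.0185]

K[0,0] = 0.2793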